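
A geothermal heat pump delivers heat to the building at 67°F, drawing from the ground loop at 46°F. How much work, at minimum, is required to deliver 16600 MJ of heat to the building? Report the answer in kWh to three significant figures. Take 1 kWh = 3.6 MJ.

184 kWh

In absolute terms T_C = 280.93 K and T_H = 292.59 K, so ΔT = 11.67 K.
The reversible limit is COP_HP = T_H/ΔT = 25.08, so W_min = Q_H/COP = Q_H·ΔT/T_H.
W_min = 16600 × 11.67/292.59 = 661.9 MJ = 183.9 kWh.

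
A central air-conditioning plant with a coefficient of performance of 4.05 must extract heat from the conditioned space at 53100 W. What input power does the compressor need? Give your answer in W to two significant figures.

13000 W

Ẇ = Q̇_C/COP = 53100/4.05 = 13110 W.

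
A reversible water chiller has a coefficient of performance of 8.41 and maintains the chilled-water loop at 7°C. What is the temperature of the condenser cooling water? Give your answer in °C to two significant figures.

COP_R = T_C/(T_H − T_C) gives T_H − T_C = T_C/COP.
With T_C = 280.15 K, T_H = 280.15 × (1 + 1/8.41) = 313.46 K.
Converting, 313.46 K = 40.31°C.

40 °C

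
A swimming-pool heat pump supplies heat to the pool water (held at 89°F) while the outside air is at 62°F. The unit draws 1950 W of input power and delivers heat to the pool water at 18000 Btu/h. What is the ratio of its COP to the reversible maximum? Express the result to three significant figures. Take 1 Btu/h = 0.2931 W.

Converting, Q̇_H = 18000 Btu/h = 5276 W, so COP_actual = Q̇_H/Ẇ = 5276/1950 = 2.706.
In absolute terms T_C = 289.82 K and T_H = 304.82 K, so ΔT = 15.00 K.
COP_Carnot = T_H/ΔT = 304.82/15.00 = 20.32.
η_II = COP_actual/COP_Carnot = 2.706/20.32 = 0.1331.

0.133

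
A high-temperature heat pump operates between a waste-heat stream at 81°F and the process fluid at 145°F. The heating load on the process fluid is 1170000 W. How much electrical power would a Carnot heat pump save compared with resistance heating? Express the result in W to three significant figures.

In absolute terms T_C = 300.37 K and T_H = 335.93 K, so ΔT = 35.56 K.
COP_Carnot = T_H/ΔT = 335.93/35.56 = 9.448.
Resistance heating needs Ẇ_res = Q̇_H = 1170000 W; the reversible heat pump needs only Ẇ_hp = Q̇_H/COP = 123800 W.
Saving = 1170000 − 123800 = 1046000 W.

1050000 W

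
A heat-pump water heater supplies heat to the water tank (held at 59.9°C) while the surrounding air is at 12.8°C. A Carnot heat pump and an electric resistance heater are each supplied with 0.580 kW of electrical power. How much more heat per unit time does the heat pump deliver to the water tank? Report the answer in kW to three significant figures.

3.52 kW

In absolute terms T_C = 285.95 K and T_H = 333.05 K, so ΔT = 47.10 K.
COP_Carnot = T_H/ΔT = 333.05/47.10 = 7.071.
The heat pump delivers Q̇_H = COP × Ẇ = 4.101 kW; the resistance heater delivers Ẇ = 0.5800 kW.
Extra = (COP − 1)·Ẇ = 3.521 kW.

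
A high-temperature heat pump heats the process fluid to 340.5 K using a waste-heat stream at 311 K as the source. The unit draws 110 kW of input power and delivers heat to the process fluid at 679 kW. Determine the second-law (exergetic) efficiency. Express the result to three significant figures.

COP_actual = Q̇_H/Ẇ = 679.0/110.0 = 6.173.
The reservoir spacing is ΔT = 340.5 − 311 = 29.50 K.
COP_Carnot = T_H/ΔT = 340.50/29.50 = 11.54.
η_II = COP_actual/COP_Carnot = 6.173/11.54 = 0.5348.

0.535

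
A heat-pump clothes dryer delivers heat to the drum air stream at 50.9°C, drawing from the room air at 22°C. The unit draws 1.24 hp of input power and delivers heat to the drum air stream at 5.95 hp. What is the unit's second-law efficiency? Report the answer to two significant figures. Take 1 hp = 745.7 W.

0.43

COP_actual = Q̇_H/Ẇ = 5.950/1.240 = 4.798.
In absolute terms T_C = 295.15 K and T_H = 324.05 K, so ΔT = 28.90 K.
COP_Carnot = T_H/ΔT = 324.05/28.90 = 11.21.
η_II = COP_actual/COP_Carnot = 4.798/11.21 = 0.4279.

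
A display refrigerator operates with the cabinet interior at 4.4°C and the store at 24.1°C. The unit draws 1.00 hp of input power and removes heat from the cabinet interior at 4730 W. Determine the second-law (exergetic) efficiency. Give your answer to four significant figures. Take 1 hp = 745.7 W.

Converting, Q̇_C = 4730 W = 6.343 hp, so COP_actual = Q̇_C/Ẇ = 6.343/1.000 = 6.343.
In absolute terms T_C = 277.55 K and T_H = 297.25 K, so ΔT = 19.70 K.
COP_Carnot = T_C/ΔT = 277.55/19.70 = 14.09.
η_II = COP_actual/COP_Carnot = 6.343/14.09 = 0.4502.

0.4502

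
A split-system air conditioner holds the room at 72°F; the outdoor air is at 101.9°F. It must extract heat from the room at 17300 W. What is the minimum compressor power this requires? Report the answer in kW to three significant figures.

0.973 kW

In absolute terms T_C = 295.37 K and T_H = 311.98 K, so ΔT = 16.61 K.
COP_Carnot = T_C/ΔT = 295.37/16.61 = 17.78.
Ẇ_min = Q̇/COP_Carnot = 17300/17.78 = 972.9 W = 0.9729 kW.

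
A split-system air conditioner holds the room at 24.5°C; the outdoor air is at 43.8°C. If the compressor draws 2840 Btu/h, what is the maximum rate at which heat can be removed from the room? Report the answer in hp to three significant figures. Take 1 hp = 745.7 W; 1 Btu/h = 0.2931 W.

17.2 hp

In absolute terms T_C = 297.65 K and T_H = 316.95 K, so ΔT = 19.30 K.
COP_Carnot = T_C/ΔT = 297.65/19.30 = 15.42.
Q̇_max = COP_Carnot × Ẇ = 15.42 × 2840 Btu/h = 43800 Btu/h = 17.22 hp.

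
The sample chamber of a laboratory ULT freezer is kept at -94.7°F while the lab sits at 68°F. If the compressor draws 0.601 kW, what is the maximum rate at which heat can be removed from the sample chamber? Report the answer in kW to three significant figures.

In absolute terms T_C = 202.76 K and T_H = 293.15 K, so ΔT = 90.39 K.
COP_Carnot = T_C/ΔT = 202.76/90.39 = 2.243.
Q̇_max = COP_Carnot × Ẇ = 2.243 × 0.6010 kW = 1.348 kW.

1.35 kW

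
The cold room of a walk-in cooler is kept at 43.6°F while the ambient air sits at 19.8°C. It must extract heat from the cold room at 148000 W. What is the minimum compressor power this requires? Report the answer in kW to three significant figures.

7.07 kW

In absolute terms T_C = 279.59 K and T_H = 292.95 K, so ΔT = 13.36 K.
COP_Carnot = T_C/ΔT = 279.59/13.36 = 20.93.
Ẇ_min = Q̇/COP_Carnot = 148000/20.93 = 7070 W = 7.070 kW.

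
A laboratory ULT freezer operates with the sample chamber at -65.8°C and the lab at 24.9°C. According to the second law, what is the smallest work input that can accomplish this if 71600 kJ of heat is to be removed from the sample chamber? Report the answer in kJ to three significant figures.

In absolute terms T_C = 207.35 K and T_H = 298.05 K, so ΔT = 90.70 K.
The reversible limit is COP_R = T_C/ΔT = 2.286, so W_min = Q_C/COP = Q_C·ΔT/T_C.
W_min = 71600 × 90.70/207.35 = 31320 kJ.

31300 kJ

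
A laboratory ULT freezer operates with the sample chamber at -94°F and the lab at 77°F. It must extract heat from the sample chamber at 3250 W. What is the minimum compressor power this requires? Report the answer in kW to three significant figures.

In absolute terms T_C = 203.15 K and T_H = 298.15 K, so ΔT = 95.00 K.
COP_Carnot = T_C/ΔT = 203.15/95.00 = 2.138.
Ẇ_min = Q̇/COP_Carnot = 3250/2.138 = 1520 W = 1.520 kW.

1.52 kW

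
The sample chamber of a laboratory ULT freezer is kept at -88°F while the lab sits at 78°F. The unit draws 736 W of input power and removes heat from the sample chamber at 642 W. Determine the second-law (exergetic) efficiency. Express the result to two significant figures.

COP_actual = Q̇_C/Ẇ = 642.0/736.0 = 0.8723.
In absolute terms T_C = 206.48 K and T_H = 298.71 K, so ΔT = 92.22 K.
COP_Carnot = T_C/ΔT = 206.48/92.22 = 2.239.
η_II = COP_actual/COP_Carnot = 0.8723/2.239 = 0.3896.

0.39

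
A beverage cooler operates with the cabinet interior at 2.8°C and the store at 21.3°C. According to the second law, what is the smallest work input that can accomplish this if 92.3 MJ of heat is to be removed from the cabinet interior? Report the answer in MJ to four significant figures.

6.188 MJ

In absolute terms T_C = 275.95 K and T_H = 294.45 K, so ΔT = 18.50 K.
The reversible limit is COP_R = T_C/ΔT = 14.92, so W_min = Q_C/COP = Q_C·ΔT/T_C.
W_min = 92.30 × 18.50/275.95 = 6.188 MJ.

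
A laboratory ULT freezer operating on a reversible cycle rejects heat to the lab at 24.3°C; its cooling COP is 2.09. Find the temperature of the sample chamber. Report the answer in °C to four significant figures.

-71.96 °C

For a Carnot refrigerator COP_R = T_C/(T_H − T_C), so T_C = COP·T_H/(1 + COP).
With T_H = 297.45 K, T_C = 2.09 × 297.45/3.090 = 201.19 K.
Converting, 201.19 K = -71.96°C.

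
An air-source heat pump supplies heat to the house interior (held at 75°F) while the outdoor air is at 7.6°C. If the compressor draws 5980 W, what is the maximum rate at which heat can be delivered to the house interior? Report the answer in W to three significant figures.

In absolute terms T_C = 280.75 K and T_H = 297.04 K, so ΔT = 16.29 K.
COP_Carnot = T_H/ΔT = 297.04/16.29 = 18.24.
Q̇_max = COP_Carnot × Ẇ = 18.24 × 5980 W = 109000 W.

109000 W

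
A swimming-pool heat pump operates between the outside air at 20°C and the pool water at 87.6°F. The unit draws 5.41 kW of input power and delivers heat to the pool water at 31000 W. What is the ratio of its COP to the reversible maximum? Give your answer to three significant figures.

0.205

Converting, Q̇_H = 31000 W = 31.00 kW, so COP_actual = Q̇_H/Ẇ = 31.00/5.410 = 5.730.
In absolute terms T_C = 293.15 K and T_H = 304.04 K, so ΔT = 10.89 K.
COP_Carnot = T_H/ΔT = 304.04/10.89 = 27.92.
η_II = COP_actual/COP_Carnot = 5.730/27.92 = 0.2052.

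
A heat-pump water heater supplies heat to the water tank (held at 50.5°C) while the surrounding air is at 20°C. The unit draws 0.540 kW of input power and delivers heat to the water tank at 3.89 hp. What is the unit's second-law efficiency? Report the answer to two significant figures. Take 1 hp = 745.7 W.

0.51

Converting, Q̇_H = 3.890 hp = 2.901 kW, so COP_actual = Q̇_H/Ẇ = 2.901/0.5400 = 5.372.
In absolute terms T_C = 293.15 K and T_H = 323.65 K, so ΔT = 30.50 K.
COP_Carnot = T_H/ΔT = 323.65/30.50 = 10.61.
η_II = COP_actual/COP_Carnot = 5.372/10.61 = 0.5062.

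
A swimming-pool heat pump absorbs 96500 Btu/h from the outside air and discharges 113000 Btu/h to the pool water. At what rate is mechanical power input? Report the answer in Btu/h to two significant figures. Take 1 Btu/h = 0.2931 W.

For a cyclic device the first law requires Q̇_H = Q̇_C + Ẇ.
Ẇ = Q̇_H − Q̇_C = 16500 Btu/h.

17000 Btu/h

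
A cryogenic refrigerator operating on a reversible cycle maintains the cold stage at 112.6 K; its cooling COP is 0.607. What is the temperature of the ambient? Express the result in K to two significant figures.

COP_R = T_C/(T_H − T_C) gives T_H − T_C = T_C/COP.
With T_C = 112.60 K, T_H = 112.60 × (1 + 1/0.607) = 298.10 K.

300 K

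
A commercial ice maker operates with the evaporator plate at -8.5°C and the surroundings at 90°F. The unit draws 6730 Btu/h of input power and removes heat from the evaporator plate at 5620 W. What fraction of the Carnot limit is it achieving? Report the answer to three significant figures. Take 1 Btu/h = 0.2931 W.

0.438

Converting, Q̇_C = 5620 W = 19170 Btu/h, so COP_actual = Q̇_C/Ẇ = 19170/6730 = 2.849.
In absolute terms T_C = 264.65 K and T_H = 305.37 K, so ΔT = 40.72 K.
COP_Carnot = T_C/ΔT = 264.65/40.72 = 6.499.
η_II = COP_actual/COP_Carnot = 2.849/6.499 = 0.4384.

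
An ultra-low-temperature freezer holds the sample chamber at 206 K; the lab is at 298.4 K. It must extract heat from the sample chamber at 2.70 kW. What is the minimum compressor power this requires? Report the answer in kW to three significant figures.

1.21 kW

The reservoir spacing is ΔT = 298.4 − 206 = 92.40 K.
COP_Carnot = T_C/ΔT = 206.00/92.40 = 2.229.
Ẇ_min = Q̇/COP_Carnot = 2.700/2.229 = 1.211 kW.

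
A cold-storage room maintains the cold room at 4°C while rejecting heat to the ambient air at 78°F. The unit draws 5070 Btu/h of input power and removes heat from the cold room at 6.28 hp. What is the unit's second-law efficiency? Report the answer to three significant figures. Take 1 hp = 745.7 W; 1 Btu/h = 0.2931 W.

0.245

Converting, Q̇_C = 6.280 hp = 15980 Btu/h, so COP_actual = Q̇_C/Ẇ = 15980/5070 = 3.151.
In absolute terms T_C = 277.15 K and T_H = 298.71 K, so ΔT = 21.56 K.
COP_Carnot = T_C/ΔT = 277.15/21.56 = 12.86.
η_II = COP_actual/COP_Carnot = 3.151/12.86 = 0.2451.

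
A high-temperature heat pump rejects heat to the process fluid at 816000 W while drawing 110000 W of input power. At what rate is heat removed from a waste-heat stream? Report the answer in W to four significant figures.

706000 W

For a cyclic device the first law requires Q̇_H = Q̇_C + Ẇ.
Q̇_C = Q̇_H − Ẇ = 706000 W.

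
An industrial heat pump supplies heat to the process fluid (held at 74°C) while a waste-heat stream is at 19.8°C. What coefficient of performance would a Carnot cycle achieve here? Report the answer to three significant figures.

6.40

In absolute terms T_C = 292.95 K and T_H = 347.15 K, so ΔT = 54.20 K.
For a reversible cycle, COP_Carnot = T_H/ΔT = 347.15/54.20 = 6.405.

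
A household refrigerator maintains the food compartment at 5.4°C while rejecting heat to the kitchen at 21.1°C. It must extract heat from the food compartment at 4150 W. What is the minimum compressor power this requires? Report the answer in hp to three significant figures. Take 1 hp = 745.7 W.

In absolute terms T_C = 278.55 K and T_H = 294.25 K, so ΔT = 15.70 K.
COP_Carnot = T_C/ΔT = 278.55/15.70 = 17.74.
Ẇ_min = Q̇/COP_Carnot = 4150/17.74 = 233.9 W = 0.3137 hp.

0.314 hp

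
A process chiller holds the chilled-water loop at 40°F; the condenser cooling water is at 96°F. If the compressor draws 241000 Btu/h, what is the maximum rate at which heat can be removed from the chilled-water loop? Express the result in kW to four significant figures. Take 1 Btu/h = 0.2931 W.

In absolute terms T_C = 277.59 K and T_H = 308.71 K, so ΔT = 31.11 K.
COP_Carnot = T_C/ΔT = 277.59/31.11 = 8.923.
Q̇_max = COP_Carnot × Ẇ = 8.923 × 241000 Btu/h = 2150000 Btu/h = 630.3 kW.

630.3 kW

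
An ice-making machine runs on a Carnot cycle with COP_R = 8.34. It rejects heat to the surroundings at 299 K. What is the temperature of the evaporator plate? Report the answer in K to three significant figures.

For a Carnot refrigerator COP_R = T_C/(T_H − T_C), so T_C = COP·T_H/(1 + COP).
With T_H = 299.00 K, T_C = 8.34 × 299.00/9.340 = 266.99 K.

267 K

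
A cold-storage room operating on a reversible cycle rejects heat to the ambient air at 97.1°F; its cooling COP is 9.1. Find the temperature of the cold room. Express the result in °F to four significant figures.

41.97 °F

For a Carnot refrigerator COP_R = T_C/(T_H − T_C), so T_C = COP·T_H/(1 + COP).
With T_H = 309.32 K, T_C = 9.1 × 309.32/10.10 = 278.69 K.
Converting, 278.69 K = 41.97°F.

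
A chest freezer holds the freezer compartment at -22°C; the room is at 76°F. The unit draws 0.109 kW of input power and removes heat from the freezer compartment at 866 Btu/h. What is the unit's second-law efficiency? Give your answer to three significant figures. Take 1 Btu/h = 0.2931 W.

Converting, Q̇_C = 866.0 Btu/h = 0.2538 kW, so COP_actual = Q̇_C/Ẇ = 0.2538/0.1090 = 2.329.
In absolute terms T_C = 251.15 K and T_H = 297.59 K, so ΔT = 46.44 K.
COP_Carnot = T_C/ΔT = 251.15/46.44 = 5.408.
η_II = COP_actual/COP_Carnot = 2.329/5.408 = 0.4306.

0.431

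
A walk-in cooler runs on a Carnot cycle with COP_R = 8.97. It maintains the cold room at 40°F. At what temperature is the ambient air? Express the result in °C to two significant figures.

COP_R = T_C/(T_H − T_C) gives T_H − T_C = T_C/COP.
With T_C = 277.59 K, T_H = 277.59 × (1 + 1/8.97) = 308.54 K.
Converting, 308.54 K = 35.39°C.

35 °C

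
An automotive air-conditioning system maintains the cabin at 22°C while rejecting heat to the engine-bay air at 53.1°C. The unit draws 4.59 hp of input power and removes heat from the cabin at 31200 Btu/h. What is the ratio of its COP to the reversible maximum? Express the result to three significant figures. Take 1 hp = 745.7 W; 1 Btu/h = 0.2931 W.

Converting, Q̇_C = 31200 Btu/h = 12.26 hp, so COP_actual = Q̇_C/Ẇ = 12.26/4.590 = 2.672.
In absolute terms T_C = 295.15 K and T_H = 326.25 K, so ΔT = 31.10 K.
COP_Carnot = T_C/ΔT = 295.15/31.10 = 9.490.
η_II = COP_actual/COP_Carnot = 2.672/9.490 = 0.2815.

0.282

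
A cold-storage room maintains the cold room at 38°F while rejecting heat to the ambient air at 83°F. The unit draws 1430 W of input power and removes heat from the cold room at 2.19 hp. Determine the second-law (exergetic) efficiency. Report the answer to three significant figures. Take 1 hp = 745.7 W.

0.103

Converting, Q̇_C = 2.190 hp = 1633 W, so COP_actual = Q̇_C/Ẇ = 1633/1430 = 1.142.
In absolute terms T_C = 276.48 K and T_H = 301.48 K, so ΔT = 25.00 K.
COP_Carnot = T_C/ΔT = 276.48/25.00 = 11.06.
η_II = COP_actual/COP_Carnot = 1.142/11.06 = 0.1033.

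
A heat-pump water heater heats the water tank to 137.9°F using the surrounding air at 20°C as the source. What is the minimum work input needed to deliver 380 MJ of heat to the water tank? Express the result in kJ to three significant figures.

In absolute terms T_C = 293.15 K and T_H = 331.98 K, so ΔT = 38.83 K.
The reversible limit is COP_HP = T_H/ΔT = 8.549, so W_min = Q_H/COP = Q_H·ΔT/T_H.
W_min = 380.0 × 38.83/331.98 = 44.45 MJ = 44450 kJ.

44500 kJ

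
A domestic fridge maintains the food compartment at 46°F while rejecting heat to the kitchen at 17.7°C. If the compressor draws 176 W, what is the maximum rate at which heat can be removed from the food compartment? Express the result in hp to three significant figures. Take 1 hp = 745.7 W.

In absolute terms T_C = 280.93 K and T_H = 290.85 K, so ΔT = 9.922 K.
COP_Carnot = T_C/ΔT = 280.93/9.922 = 28.31.
Q̇_max = COP_Carnot × Ẇ = 28.31 × 176.0 W = 4983 W = 6.682 hp.

6.68 hp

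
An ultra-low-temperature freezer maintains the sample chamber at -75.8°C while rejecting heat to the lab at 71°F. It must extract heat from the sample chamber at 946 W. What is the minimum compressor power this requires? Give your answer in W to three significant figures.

In absolute terms T_C = 197.35 K and T_H = 294.82 K, so ΔT = 97.47 K.
COP_Carnot = T_C/ΔT = 197.35/97.47 = 2.025.
Ẇ_min = Q̇/COP_Carnot = 946.0/2.025 = 467.2 W.

467 W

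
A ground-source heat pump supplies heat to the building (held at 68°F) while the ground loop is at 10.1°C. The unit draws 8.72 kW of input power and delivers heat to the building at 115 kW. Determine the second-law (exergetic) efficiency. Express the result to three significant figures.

COP_actual = Q̇_H/Ẇ = 115.0/8.720 = 13.19.
In absolute terms T_C = 283.25 K and T_H = 293.15 K, so ΔT = 9.900 K.
COP_Carnot = T_H/ΔT = 293.15/9.900 = 29.61.
η_II = COP_actual/COP_Carnot = 13.19/29.61 = 0.4454.

0.445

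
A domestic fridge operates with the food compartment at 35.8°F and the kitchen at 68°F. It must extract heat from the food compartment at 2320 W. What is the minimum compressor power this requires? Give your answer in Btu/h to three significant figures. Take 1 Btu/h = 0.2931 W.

In absolute terms T_C = 275.26 K and T_H = 293.15 K, so ΔT = 17.89 K.
COP_Carnot = T_C/ΔT = 275.26/17.89 = 15.39.
Ẇ_min = Q̇/COP_Carnot = 2320/15.39 = 150.8 W = 514.4 Btu/h.

514 Btu/h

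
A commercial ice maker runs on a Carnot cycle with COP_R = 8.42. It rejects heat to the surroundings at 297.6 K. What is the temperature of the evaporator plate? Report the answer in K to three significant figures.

For a Carnot refrigerator COP_R = T_C/(T_H − T_C), so T_C = COP·T_H/(1 + COP).
With T_H = 297.60 K, T_C = 8.42 × 297.60/9.420 = 266.01 K.

266 K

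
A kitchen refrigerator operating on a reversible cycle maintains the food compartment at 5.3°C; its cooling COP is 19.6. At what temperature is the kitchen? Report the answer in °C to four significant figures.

19.51 °C

COP_R = T_C/(T_H − T_C) gives T_H − T_C = T_C/COP.
With T_C = 278.45 K, T_H = 278.45 × (1 + 1/19.6) = 292.66 K.
Converting, 292.66 K = 19.51°C.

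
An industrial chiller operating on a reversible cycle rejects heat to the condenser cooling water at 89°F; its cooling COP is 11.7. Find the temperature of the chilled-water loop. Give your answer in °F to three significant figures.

For a Carnot refrigerator COP_R = T_C/(T_H − T_C), so T_C = COP·T_H/(1 + COP).
With T_H = 304.82 K, T_C = 11.7 × 304.82/12.70 = 280.82 K.
Converting, 280.82 K = 45.80°F.

45.8 °F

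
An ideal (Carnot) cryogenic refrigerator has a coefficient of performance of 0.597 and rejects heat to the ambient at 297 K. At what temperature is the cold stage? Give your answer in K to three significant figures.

111 K

For a Carnot refrigerator COP_R = T_C/(T_H − T_C), so T_C = COP·T_H/(1 + COP).
With T_H = 297.00 K, T_C = 0.597 × 297.00/1.597 = 111.03 K.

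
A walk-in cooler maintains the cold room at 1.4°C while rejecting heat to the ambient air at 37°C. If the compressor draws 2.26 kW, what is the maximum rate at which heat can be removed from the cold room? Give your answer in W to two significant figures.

17000 W

In absolute terms T_C = 274.55 K and T_H = 310.15 K, so ΔT = 35.60 K.
COP_Carnot = T_C/ΔT = 274.55/35.60 = 7.712.
Q̇_max = COP_Carnot × Ẇ = 7.712 × 2.260 kW = 17.43 kW = 17430 W.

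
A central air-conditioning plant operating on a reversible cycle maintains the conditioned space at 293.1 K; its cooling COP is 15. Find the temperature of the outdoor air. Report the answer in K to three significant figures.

COP_R = T_C/(T_H − T_C) gives T_H − T_C = T_C/COP.
With T_C = 293.10 K, T_H = 293.10 × (1 + 1/15) = 312.64 K.

313 K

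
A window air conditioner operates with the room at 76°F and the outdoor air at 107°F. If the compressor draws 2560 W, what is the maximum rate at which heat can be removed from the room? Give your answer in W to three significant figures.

In absolute terms T_C = 297.59 K and T_H = 314.82 K, so ΔT = 17.22 K.
COP_Carnot = T_C/ΔT = 297.59/17.22 = 17.28.
Q̇_max = COP_Carnot × Ẇ = 17.28 × 2560 W = 44240 W.

44200 W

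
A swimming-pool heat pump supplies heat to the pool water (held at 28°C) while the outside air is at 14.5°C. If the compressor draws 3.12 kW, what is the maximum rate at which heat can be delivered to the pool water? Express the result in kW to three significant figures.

In absolute terms T_C = 287.65 K and T_H = 301.15 K, so ΔT = 13.50 K.
COP_Carnot = T_H/ΔT = 301.15/13.50 = 22.31.
Q̇_max = COP_Carnot × Ẇ = 22.31 × 3.120 kW = 69.60 kW.

69.6 kW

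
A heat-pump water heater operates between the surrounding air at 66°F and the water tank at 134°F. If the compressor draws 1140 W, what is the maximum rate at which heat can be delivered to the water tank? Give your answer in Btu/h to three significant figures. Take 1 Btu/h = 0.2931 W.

In absolute terms T_C = 292.04 K and T_H = 329.82 K, so ΔT = 37.78 K.
COP_Carnot = T_H/ΔT = 329.82/37.78 = 8.730.
Q̇_max = COP_Carnot × Ẇ = 8.730 × 1140 W = 9953 W = 33960 Btu/h.

34000 Btu/h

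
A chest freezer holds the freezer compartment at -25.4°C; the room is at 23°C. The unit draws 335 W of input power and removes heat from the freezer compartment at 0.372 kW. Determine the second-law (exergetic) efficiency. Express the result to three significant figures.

Converting, Q̇_C = 0.3720 kW = 372.0 W, so COP_actual = Q̇_C/Ẇ = 372.0/335.0 = 1.110.
In absolute terms T_C = 247.75 K and T_H = 296.15 K, so ΔT = 48.40 K.
COP_Carnot = T_C/ΔT = 247.75/48.40 = 5.119.
η_II = COP_actual/COP_Carnot = 1.110/5.119 = 0.2169.

0.217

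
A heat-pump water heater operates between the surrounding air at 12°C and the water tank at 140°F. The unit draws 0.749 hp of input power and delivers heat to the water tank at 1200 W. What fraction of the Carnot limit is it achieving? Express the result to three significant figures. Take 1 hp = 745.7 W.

0.310

Converting, Q̇_H = 1200 W = 1.609 hp, so COP_actual = Q̇_H/Ẇ = 1.609/0.7490 = 2.148.
In absolute terms T_C = 285.15 K and T_H = 333.15 K, so ΔT = 48.00 K.
COP_Carnot = T_H/ΔT = 333.15/48.00 = 6.941.
η_II = COP_actual/COP_Carnot = 2.148/6.941 = 0.3096.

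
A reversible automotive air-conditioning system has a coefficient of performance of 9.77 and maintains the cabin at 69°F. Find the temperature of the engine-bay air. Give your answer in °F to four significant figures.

COP_R = T_C/(T_H − T_C) gives T_H − T_C = T_C/COP.
With T_C = 293.71 K, T_H = 293.71 × (1 + 1/9.77) = 323.77 K.
Converting, 323.77 K = 123.11°F.

123.1 °F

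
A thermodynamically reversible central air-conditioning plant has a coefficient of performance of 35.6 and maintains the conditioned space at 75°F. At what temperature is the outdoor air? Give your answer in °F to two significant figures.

COP_R = T_C/(T_H − T_C) gives T_H − T_C = T_C/COP.
With T_C = 297.04 K, T_H = 297.04 × (1 + 1/35.6) = 305.38 K.
Converting, 305.38 K = 90.02°F.

90 °F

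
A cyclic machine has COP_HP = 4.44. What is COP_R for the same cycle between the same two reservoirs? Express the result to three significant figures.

Since Q_H = Q_C + W for any cycle, COP_R = Q_C/W = Q_H/W − 1.
COP_R = 4.44 − 1 = 3.44.

3.44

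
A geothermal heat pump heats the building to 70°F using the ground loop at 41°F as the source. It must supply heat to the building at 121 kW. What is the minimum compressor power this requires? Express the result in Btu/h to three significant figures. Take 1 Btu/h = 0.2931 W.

In absolute terms T_C = 278.15 K and T_H = 294.26 K, so ΔT = 16.11 K.
COP_Carnot = T_H/ΔT = 294.26/16.11 = 18.26.
Ẇ_min = Q̇/COP_Carnot = 121.0/18.26 = 6.625 kW = 22600 Btu/h.

22600 Btu/h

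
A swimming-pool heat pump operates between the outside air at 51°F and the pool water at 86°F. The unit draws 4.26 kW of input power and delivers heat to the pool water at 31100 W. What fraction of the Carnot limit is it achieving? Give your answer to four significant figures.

0.4683

Converting, Q̇_H = 31100 W = 31.10 kW, so COP_actual = Q̇_H/Ẇ = 31.10/4.260 = 7.300.
In absolute terms T_C = 283.71 K and T_H = 303.15 K, so ΔT = 19.44 K.
COP_Carnot = T_H/ΔT = 303.15/19.44 = 15.59.
η_II = COP_actual/COP_Carnot = 7.300/15.59 = 0.4683.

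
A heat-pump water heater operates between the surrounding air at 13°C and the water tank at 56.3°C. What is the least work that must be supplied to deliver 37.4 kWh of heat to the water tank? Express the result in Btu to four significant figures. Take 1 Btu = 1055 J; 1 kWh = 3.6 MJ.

In absolute terms T_C = 286.15 K and T_H = 329.45 K, so ΔT = 43.30 K.
The reversible limit is COP_HP = T_H/ΔT = 7.609, so W_min = Q_H/COP = Q_H·ΔT/T_H.
W_min = 37.40 × 43.30/329.45 = 4.916 kWh = 16770 Btu.

16770 Btu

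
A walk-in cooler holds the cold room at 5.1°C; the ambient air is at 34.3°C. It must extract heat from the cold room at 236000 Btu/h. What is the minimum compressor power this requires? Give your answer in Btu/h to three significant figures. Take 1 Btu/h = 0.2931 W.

24800 Btu/h

In absolute terms T_C = 278.25 K and T_H = 307.45 K, so ΔT = 29.20 K.
COP_Carnot = T_C/ΔT = 278.25/29.20 = 9.529.
Ẇ_min = Q̇/COP_Carnot = 236000/9.529 = 24770 Btu/h.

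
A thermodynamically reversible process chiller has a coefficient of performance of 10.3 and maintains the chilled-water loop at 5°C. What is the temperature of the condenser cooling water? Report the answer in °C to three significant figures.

32.0 °C

COP_R = T_C/(T_H − T_C) gives T_H − T_C = T_C/COP.
With T_C = 278.15 K, T_H = 278.15 × (1 + 1/10.3) = 305.15 K.
Converting, 305.15 K = 32.00°C.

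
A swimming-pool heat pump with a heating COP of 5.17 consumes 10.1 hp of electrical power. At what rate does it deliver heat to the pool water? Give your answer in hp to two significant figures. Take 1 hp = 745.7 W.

Q̇_H = COP_HP × Ẇ = 5.17 × 10.10 = 52.22 hp.

52 hp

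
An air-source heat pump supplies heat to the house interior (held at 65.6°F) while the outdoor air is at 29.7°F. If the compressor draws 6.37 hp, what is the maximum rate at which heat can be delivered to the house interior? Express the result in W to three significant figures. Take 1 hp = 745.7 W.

69500 W

In absolute terms T_C = 271.87 K and T_H = 291.82 K, so ΔT = 19.94 K.
COP_Carnot = T_H/ΔT = 291.82/19.94 = 14.63.
Q̇_max = COP_Carnot × Ẇ = 14.63 × 6.370 hp = 93.20 hp = 69500 W.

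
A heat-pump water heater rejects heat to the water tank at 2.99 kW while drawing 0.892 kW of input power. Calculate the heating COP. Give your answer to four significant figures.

The first law gives Q̇_H = Q̇_C + Ẇ, so the three rates are Q̇_C = 2.098, Q̇_H = 2.990, Ẇ = 0.8920 kW.
COP_HP = Q̇_H/Ẇ = 2.990/0.8920 = 3.352.

3.352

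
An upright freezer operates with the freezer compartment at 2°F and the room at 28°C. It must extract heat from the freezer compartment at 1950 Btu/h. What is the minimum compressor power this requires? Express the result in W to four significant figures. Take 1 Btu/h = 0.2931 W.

99.53 W

In absolute terms T_C = 256.48 K and T_H = 301.15 K, so ΔT = 44.67 K.
COP_Carnot = T_C/ΔT = 256.48/44.67 = 5.742.
Ẇ_min = Q̇/COP_Carnot = 1950/5.742 = 339.6 Btu/h = 99.53 W.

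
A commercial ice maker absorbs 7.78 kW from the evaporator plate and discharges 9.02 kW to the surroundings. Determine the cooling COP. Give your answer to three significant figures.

The first law gives Q̇_H = Q̇_C + Ẇ, so the three rates are Q̇_C = 7.780, Q̇_H = 9.020, Ẇ = 1.240 kW.
COP_R = Q̇_C/Ẇ = 7.780/1.240 = 6.274.

6.27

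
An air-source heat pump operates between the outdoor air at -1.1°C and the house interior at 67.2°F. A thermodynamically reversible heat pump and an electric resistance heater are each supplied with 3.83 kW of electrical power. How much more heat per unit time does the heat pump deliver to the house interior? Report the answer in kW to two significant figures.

In absolute terms T_C = 272.05 K and T_H = 292.71 K, so ΔT = 20.66 K.
COP_Carnot = T_H/ΔT = 292.71/20.66 = 14.17.
The heat pump delivers Q̇_H = COP × Ẇ = 54.27 kW; the resistance heater delivers Ẇ = 3.830 kW.
Extra = (COP − 1)·Ẇ = 50.44 kW.

50 kW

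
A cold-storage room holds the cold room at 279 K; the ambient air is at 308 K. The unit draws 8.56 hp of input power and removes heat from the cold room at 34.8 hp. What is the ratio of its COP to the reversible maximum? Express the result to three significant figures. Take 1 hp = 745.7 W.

COP_actual = Q̇_C/Ẇ = 34.80/8.560 = 4.065.
The reservoir spacing is ΔT = 308 − 279 = 29.00 K.
COP_Carnot = T_C/ΔT = 279.00/29.00 = 9.621.
η_II = COP_actual/COP_Carnot = 4.065/9.621 = 0.4226.

0.423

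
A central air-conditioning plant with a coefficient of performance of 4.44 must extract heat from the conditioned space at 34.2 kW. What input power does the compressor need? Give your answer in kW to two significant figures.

7.7 kW

Ẇ = Q̇_C/COP = 34.20/4.44 = 7.703 kW.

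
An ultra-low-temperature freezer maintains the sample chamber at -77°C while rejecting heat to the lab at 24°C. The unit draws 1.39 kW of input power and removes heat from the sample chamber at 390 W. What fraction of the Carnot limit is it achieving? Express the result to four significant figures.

0.1445

Converting, Q̇_C = 390.0 W = 0.3900 kW, so COP_actual = Q̇_C/Ẇ = 0.3900/1.390 = 0.2806.
In absolute terms T_C = 196.15 K and T_H = 297.15 K, so ΔT = 101.0 K.
COP_Carnot = T_C/ΔT = 196.15/101.0 = 1.942.
η_II = COP_actual/COP_Carnot = 0.2806/1.942 = 0.1445.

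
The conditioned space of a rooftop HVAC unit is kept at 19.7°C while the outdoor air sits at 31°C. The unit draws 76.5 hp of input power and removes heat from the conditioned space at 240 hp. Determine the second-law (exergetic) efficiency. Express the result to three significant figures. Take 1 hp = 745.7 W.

0.121

COP_actual = Q̇_C/Ẇ = 240.0/76.50 = 3.137.
In absolute terms T_C = 292.85 K and T_H = 304.15 K, so ΔT = 11.30 K.
COP_Carnot = T_C/ΔT = 292.85/11.30 = 25.92.
η_II = COP_actual/COP_Carnot = 3.137/25.92 = 0.1211.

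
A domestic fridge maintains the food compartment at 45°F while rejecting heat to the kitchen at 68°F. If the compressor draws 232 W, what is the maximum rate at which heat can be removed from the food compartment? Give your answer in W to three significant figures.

In absolute terms T_C = 280.37 K and T_H = 293.15 K, so ΔT = 12.78 K.
COP_Carnot = T_C/ΔT = 280.37/12.78 = 21.94.
Q̇_max = COP_Carnot × Ẇ = 21.94 × 232.0 W = 5091 W.

5090 W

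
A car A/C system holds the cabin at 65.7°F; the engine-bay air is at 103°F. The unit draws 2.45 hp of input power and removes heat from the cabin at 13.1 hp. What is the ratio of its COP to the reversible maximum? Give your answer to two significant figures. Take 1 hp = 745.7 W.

COP_actual = Q̇_C/Ẇ = 13.10/2.450 = 5.347.
In absolute terms T_C = 291.87 K and T_H = 312.59 K, so ΔT = 20.72 K.
COP_Carnot = T_C/ΔT = 291.87/20.72 = 14.08.
η_II = COP_actual/COP_Carnot = 5.347/14.08 = 0.3796.

0.38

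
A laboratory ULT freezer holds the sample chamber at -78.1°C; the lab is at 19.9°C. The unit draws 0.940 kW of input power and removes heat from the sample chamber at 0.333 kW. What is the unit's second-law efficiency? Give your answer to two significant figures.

COP_actual = Q̇_C/Ẇ = 0.3330/0.9400 = 0.3543.
In absolute terms T_C = 195.05 K and T_H = 293.05 K, so ΔT = 98.00 K.
COP_Carnot = T_C/ΔT = 195.05/98.00 = 1.990.
η_II = COP_actual/COP_Carnot = 0.3543/1.990 = 0.1780.

0.18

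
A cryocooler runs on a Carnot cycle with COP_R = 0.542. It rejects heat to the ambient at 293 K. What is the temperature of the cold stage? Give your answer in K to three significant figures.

For a Carnot refrigerator COP_R = T_C/(T_H − T_C), so T_C = COP·T_H/(1 + COP).
With T_H = 293.00 K, T_C = 0.542 × 293.00/1.542 = 102.99 K.

103 K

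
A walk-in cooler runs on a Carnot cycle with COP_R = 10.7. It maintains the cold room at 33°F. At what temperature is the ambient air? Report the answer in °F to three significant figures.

79.0 °F

COP_R = T_C/(T_H − T_C) gives T_H − T_C = T_C/COP.
With T_C = 273.71 K, T_H = 273.71 × (1 + 1/10.7) = 299.29 K.
Converting, 299.29 K = 79.04°F.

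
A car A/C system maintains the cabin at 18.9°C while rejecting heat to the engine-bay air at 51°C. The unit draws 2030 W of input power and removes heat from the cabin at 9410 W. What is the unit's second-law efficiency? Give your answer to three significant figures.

0.509

COP_actual = Q̇_C/Ẇ = 9410/2030 = 4.635.
In absolute terms T_C = 292.05 K and T_H = 324.15 K, so ΔT = 32.10 K.
COP_Carnot = T_C/ΔT = 292.05/32.10 = 9.098.
η_II = COP_actual/COP_Carnot = 4.635/9.098 = 0.5095.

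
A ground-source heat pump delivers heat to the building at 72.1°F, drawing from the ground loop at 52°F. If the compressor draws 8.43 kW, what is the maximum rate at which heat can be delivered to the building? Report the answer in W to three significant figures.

In absolute terms T_C = 284.26 K and T_H = 295.43 K, so ΔT = 11.17 K.
COP_Carnot = T_H/ΔT = 295.43/11.17 = 26.46.
Q̇_max = COP_Carnot × Ẇ = 26.46 × 8.430 kW = 223.0 kW = 223000 W.

223000 W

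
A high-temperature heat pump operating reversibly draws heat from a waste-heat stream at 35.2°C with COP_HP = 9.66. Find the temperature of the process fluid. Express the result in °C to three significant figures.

COP_HP = T_H/(T_H − T_C) rearranges to T_H = COP·T_C/(COP − 1).
With T_C = 308.35 K, T_H = 9.66 × 308.35/8.660 = 343.96 K.
Converting, 343.96 K = 70.81°C.

70.8 °C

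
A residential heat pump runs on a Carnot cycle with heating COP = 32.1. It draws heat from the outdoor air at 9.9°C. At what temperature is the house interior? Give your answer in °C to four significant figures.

COP_HP = T_H/(T_H − T_C) rearranges to T_H = COP·T_C/(COP − 1).
With T_C = 283.05 K, T_H = 32.1 × 283.05/31.10 = 292.15 K.
Converting, 292.15 K = 19.00°C.

19.00 °C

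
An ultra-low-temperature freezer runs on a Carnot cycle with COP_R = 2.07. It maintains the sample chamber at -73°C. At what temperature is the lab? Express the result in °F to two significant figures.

COP_R = T_C/(T_H − T_C) gives T_H − T_C = T_C/COP.
With T_C = 200.15 K, T_H = 200.15 × (1 + 1/2.07) = 296.84 K.
Converting, 296.84 K = 74.64°F.

75 °F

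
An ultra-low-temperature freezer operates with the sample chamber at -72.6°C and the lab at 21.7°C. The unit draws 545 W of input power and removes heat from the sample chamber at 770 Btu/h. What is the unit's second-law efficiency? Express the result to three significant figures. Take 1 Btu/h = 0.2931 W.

Converting, Q̇_C = 770.0 Btu/h = 225.7 W, so COP_actual = Q̇_C/Ẇ = 225.7/545.0 = 0.4141.
In absolute terms T_C = 200.55 K and T_H = 294.85 K, so ΔT = 94.30 K.
COP_Carnot = T_C/ΔT = 200.55/94.30 = 2.127.
η_II = COP_actual/COP_Carnot = 0.4141/2.127 = 0.1947.

0.195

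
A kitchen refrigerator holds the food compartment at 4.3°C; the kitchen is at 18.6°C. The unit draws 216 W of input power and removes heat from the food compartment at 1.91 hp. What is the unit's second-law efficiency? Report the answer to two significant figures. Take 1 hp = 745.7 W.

0.34

Converting, Q̇_C = 1.910 hp = 1424 W, so COP_actual = Q̇_C/Ẇ = 1424/216.0 = 6.594.
In absolute terms T_C = 277.45 K and T_H = 291.75 K, so ΔT = 14.30 K.
COP_Carnot = T_C/ΔT = 277.45/14.30 = 19.40.
η_II = COP_actual/COP_Carnot = 6.594/19.40 = 0.3399.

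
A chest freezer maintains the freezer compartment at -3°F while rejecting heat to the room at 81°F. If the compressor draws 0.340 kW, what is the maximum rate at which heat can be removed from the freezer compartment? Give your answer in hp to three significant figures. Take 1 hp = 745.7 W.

2.48 hp

In absolute terms T_C = 253.71 K and T_H = 300.37 K, so ΔT = 46.67 K.
COP_Carnot = T_C/ΔT = 253.71/46.67 = 5.437.
Q̇_max = COP_Carnot × Ẇ = 5.437 × 0.3400 kW = 1.848 kW = 2.479 hp.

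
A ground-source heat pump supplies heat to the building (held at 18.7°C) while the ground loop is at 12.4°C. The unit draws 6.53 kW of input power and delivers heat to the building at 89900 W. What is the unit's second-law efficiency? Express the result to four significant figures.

0.2972

Converting, Q̇_H = 89900 W = 89.90 kW, so COP_actual = Q̇_H/Ẇ = 89.90/6.530 = 13.77.
In absolute terms T_C = 285.55 K and T_H = 291.85 K, so ΔT = 6.300 K.
COP_Carnot = T_H/ΔT = 291.85/6.300 = 46.33.
η_II = COP_actual/COP_Carnot = 13.77/46.33 = 0.2972.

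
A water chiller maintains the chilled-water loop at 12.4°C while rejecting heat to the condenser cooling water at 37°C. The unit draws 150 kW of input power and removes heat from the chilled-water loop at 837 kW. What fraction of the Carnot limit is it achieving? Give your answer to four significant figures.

0.4807

COP_actual = Q̇_C/Ẇ = 837.0/150.0 = 5.580.
In absolute terms T_C = 285.55 K and T_H = 310.15 K, so ΔT = 24.60 K.
COP_Carnot = T_C/ΔT = 285.55/24.60 = 11.61.
η_II = COP_actual/COP_Carnot = 5.580/11.61 = 0.4807.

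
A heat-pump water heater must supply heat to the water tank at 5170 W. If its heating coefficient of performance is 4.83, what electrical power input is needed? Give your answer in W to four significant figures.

Ẇ = Q̇_H/COP_HP = 5170/4.83 = 1070 W.

1070 W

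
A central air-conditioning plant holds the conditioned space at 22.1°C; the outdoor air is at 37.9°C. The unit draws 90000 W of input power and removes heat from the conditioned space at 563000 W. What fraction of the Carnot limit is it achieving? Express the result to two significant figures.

0.33

COP_actual = Q̇_C/Ẇ = 563000/90000 = 6.256.
In absolute terms T_C = 295.25 K and T_H = 311.05 K, so ΔT = 15.80 K.
COP_Carnot = T_C/ΔT = 295.25/15.80 = 18.69.
η_II = COP_actual/COP_Carnot = 6.256/18.69 = 0.3348.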